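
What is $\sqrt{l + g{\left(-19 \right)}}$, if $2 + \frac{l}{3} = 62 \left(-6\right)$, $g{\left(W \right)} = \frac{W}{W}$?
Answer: $i \sqrt{1121} \approx 33.481 i$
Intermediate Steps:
$g{\left(W \right)} = 1$
$l = -1122$ ($l = -6 + 3 \cdot 62 \left(-6\right) = -6 + 3 \left(-372\right) = -6 - 1116 = -1122$)
$\sqrt{l + g{\left(-19 \right)}} = \sqrt{-1122 + 1} = \sqrt{-1121} = i \sqrt{1121}$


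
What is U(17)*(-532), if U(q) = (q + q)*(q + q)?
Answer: -614992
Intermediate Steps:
U(q) = 4*q² (U(q) = (2*q)*(2*q) = 4*q²)
U(17)*(-532) = (4*17²)*(-532) = (4*289)*(-532) = 1156*(-532) = -614992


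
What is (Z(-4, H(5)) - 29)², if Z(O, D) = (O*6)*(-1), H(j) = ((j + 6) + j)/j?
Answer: 25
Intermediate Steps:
H(j) = (6 + 2*j)/j (H(j) = ((6 + j) + j)/j = (6 + 2*j)/j)
Z(O, D) = -6*O (Z(O, D) = (6*O)*(-1) = -6*O)
(Z(-4, H(5)) - 29)² = (-6*(-4) - 29)² = (24 - 29)² = (-5)² = 25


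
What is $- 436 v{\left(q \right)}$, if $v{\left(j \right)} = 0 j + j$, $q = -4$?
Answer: $1744$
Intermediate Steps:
$v{\left(j \right)} = j$ ($v{\left(j \right)} = 0 + j = j$)
$- 436 v{\left(q \right)} = \left(-436\right) \left(-4\right) = 1744$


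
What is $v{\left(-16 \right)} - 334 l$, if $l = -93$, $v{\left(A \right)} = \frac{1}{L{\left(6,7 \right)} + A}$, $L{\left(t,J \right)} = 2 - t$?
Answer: $\frac{621239}{20} \approx 31062.0$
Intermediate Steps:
$v{\left(A \right)} = \frac{1}{-4 + A}$ ($v{\left(A \right)} = \frac{1}{\left(2 - 6\right) + A} = \frac{1}{-4 + A}$)
$v{\left(-16 \right)} - 334 l = \frac{1}{-4 - 16} - -31062 = \frac{1}{-20} + 31062 = - \frac{1}{20} + 31062 = \frac{621239}{20}$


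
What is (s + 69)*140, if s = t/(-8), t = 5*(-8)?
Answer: 10360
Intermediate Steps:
t = -40
s = 5 (s = -40/(-8) = -40*(-1/8) = 5)
(s + 69)*140 = (5 + 69)*140 = 74*140 = 10360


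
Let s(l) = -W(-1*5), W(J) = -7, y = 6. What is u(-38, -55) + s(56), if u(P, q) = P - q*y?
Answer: 299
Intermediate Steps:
s(l) = 7 (s(l) = -1*(-7) = 7)
u(P, q) = P - 6*q (u(P, q) = P - q*6 = P - 6*q)
u(-38, -55) + s(56) = (-38 - 6*(-55)) + 7 = (-38 + 330) + 7 = 292 + 7 = 299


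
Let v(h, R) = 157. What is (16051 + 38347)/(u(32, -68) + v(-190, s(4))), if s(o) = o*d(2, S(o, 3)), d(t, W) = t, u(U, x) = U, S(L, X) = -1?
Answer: 54398/189 ≈ 287.82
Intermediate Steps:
s(o) = 2*o (s(o) = o*2 = 2*o)
(16051 + 38347)/(u(32, -68) + v(-190, s(4))) = (16051 + 38347)/(32 + 157) = 54398/189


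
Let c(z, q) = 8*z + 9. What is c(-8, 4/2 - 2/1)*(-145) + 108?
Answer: 8083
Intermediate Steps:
c(z, q) = 9 + 8*z
c(-8, 4/2 - 2/1)*(-145) + 108 = (9 + 8*(-8))*(-145) + 108 = (9 - 64)*(-145) + 108 = -55*(-145) + 108 = 7975 + 108 = 8083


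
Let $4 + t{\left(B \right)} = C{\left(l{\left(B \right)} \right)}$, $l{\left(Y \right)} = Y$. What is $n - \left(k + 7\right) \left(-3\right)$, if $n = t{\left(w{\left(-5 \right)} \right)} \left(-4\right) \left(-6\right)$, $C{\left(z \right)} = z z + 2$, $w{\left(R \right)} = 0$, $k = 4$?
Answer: $-15$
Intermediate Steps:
$C{\left(z \right)} = 2 + z^{2}$ ($C{\left(z \right)} = z^{2} + 2 = 2 + z^{2}$)
$t{\left(B \right)} = -2 + B^{2}$ ($t{\left(B \right)} = -4 + \left(2 + B^{2}\right) = -2 + B^{2}$)
$n = -48$ ($n = \left(-2 + 0^{2}\right) \left(-4\right) \left(-6\right) = \left(-2 + 0\right) \left(-4\right) \left(-6\right) = \left(-2\right) \left(-4\right) \left(-6\right) = 8 \left(-6\right) = -48$)
$n - \left(k + 7\right) \left(-3\right) = -48 - \left(4 + 7\right) \left(-3\right) = -48 - 11 \left(-3\right) = -48 - -33 = -48 + 33 = -15$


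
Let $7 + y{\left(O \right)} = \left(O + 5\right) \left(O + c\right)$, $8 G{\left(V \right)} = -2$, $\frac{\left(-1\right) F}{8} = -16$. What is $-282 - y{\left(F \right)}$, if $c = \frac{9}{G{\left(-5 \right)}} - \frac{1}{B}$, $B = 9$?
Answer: $- \frac{112466}{9} \approx -12496.0$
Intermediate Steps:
$F = 128$ ($F = \left(-8\right) \left(-16\right) = 128$)
$G{\left(V \right)} = - \frac{1}{4}$ ($G{\left(V \right)} = \frac{1}{8} \left(-2\right) = - \frac{1}{4}$)
$c = - \frac{325}{9}$ ($c = \frac{9}{- \frac{1}{4}} - \frac{1}{9} = 9 \left(-4\right) - \frac{1}{9} = -36 - \frac{1}{9} = - \frac{325}{9} \approx -36.111$)
$y{\left(O \right)} = -7 + \left(5 + O\right) \left(- \frac{325}{9} + O\right)$ ($y{\left(O \right)} = -7 + \left(O + 5\right) \left(O - \frac{325}{9}\right) = -7 + \left(5 + O\right) \left(- \frac{325}{9} + O\right)$)
$-282 - y{\left(F \right)} = -282 - \left(- \frac{1688}{9} + 128^{2} - \frac{35840}{9}\right) = -282 - \left(- \frac{1688}{9} + 16384 - \frac{35840}{9}\right) = -282 - \frac{109928}{9} = - \frac{112466}{9}$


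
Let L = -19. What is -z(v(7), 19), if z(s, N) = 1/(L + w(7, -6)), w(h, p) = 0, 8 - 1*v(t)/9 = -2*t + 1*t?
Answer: 1/19 ≈ 0.052632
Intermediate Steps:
v(t) = 72 + 9*t (v(t) = 72 - 9*(-2*t + 1*t) = 72 - 9*(-2*t + t) = 72 - (-9)*t = 72 + 9*t)
z(s, N) = -1/19 (z(s, N) = 1/(-19 + 0) = 1/(-19) = -1/19)
-z(v(7), 19) = -1*(-1/19) = 1/19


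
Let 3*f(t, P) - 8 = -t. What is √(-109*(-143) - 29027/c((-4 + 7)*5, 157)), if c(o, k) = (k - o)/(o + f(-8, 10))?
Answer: √2074370790/426 ≈ 106.91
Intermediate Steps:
f(t, P) = 8/3 - t/3 (f(t, P) = 8/3 + (-t)/3 = 8/3 - t/3)
c(o, k) = (k - o)/(16/3 + o) (c(o, k) = (k - o)/(o + (8/3 - ⅓*(-8))) = (k - o)/(o + (8/3 + 8/3)) = (k - o)/(o + 16/3) = (k - o)/(16/3 + o))
√(-109*(-143) - 29027/c((-4 + 7)*5, 157)) = √(-109*(-143) - 29027*(16 + 3*((-4 + 7)*5))/(3*(157 - (-4 + 7)*5))) = √(15587 - 29027*(16 + 3*(3*5))/(3*(157 - 3*5))) = √(15587 - 29027*(16 + 3*15)/(3*(157 - 1*15))) = √(15587 - 29027*(16 + 45)/(3*(157 - 15))) = √(15587 - 29027/(3*142/61)) = √(15587 - 29027/(3*(1/61)*142)) = √(15587 - 29027/426/61) = √(15587 - 29027*61/426) = √(15587 - 1770647/426) = √(4869415/426) = √2074370790/426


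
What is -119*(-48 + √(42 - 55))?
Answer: 5712 - 119*I*√13 ≈ 5712.0 - 429.06*I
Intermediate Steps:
-119*(-48 + √(42 - 55)) = -119*(-48 + √(-13)) = -119*(-48 + I*√13) = 5712 - 119*I*√13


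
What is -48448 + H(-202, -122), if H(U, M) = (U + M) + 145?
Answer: -48627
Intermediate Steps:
H(U, M) = 145 + M + U (H(U, M) = (M + U) + 145 = 145 + M + U)
-48448 + H(-202, -122) = -48448 + (145 - 122 - 202) = -48448 - 179 = -48627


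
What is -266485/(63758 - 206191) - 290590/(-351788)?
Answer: 67567915325/25053110102 ≈ 2.6970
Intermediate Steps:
-266485/(63758 - 206191) - 290590/(-351788) = -266485/(-142433) - 290590*(-1/351788) = -266485*(-1/142433) + 145295/175894 = 266485/142433 + 145295/175894 = 67567915325/25053110102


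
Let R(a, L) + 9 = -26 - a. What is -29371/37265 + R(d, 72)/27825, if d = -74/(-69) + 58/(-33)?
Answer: -24850474234/31480242255 ≈ -0.78940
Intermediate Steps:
d = -520/759 (d = -74*(-1/69) + 58*(-1/33) = 74/69 - 58/33 = -520/759 ≈ -0.68511)
R(a, L) = -35 - a (R(a, L) = -9 + (-26 - a) = -35 - a)
-29371/37265 + R(d, 72)/27825 = -29371/37265 + (-35 - 1*(-520/759))/27825 = -29371*1/37265 + (-35 + 520/759)*(1/27825) = -29371/37265 - 26045/759*1/27825 = -29371/37265 - 5209/4223835 = -24850474234/31480242255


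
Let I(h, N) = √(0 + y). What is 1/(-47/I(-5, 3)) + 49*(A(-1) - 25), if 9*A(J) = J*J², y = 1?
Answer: -520487/423 ≈ -1230.5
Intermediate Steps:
I(h, N) = 1 (I(h, N) = √(0 + 1) = √1 = 1)
A(J) = J³/9 (A(J) = (J*J²)/9 = J³/9)
1/(-47/I(-5, 3)) + 49*(A(-1) - 25) = 1/(-47/1) + 49*((⅑)*(-1)³ - 25) = 1/(-47*1) + 49*((⅑)*(-1) - 25) = 1/(-47) + 49*(-⅑ - 25) = -1/47 + 49*(-226/9) = -1/47 - 11074/9 = -520487/423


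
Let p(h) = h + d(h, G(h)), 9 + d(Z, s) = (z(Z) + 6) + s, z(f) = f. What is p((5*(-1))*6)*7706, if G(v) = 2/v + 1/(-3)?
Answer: -2442802/5 ≈ -4.8856e+5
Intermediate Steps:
G(v) = -⅓ + 2/v (G(v) = 2/v + 1*(-⅓) = 2/v - ⅓ = -⅓ + 2/v)
d(Z, s) = -3 + Z + s (d(Z, s) = -9 + ((Z + 6) + s) = -9 + ((6 + Z) + s) = -9 + (6 + Z + s) = -3 + Z + s)
p(h) = -3 + 2*h + (6 - h)/(3*h) (p(h) = h + (-3 + h + (6 - h)/(3*h)) = -3 + 2*h + (6 - h)/(3*h))
p((5*(-1))*6)*7706 = (-10/3 + 2*((5*(-1))*6) + 2/(((5*(-1))*6)))*7706 = (-10/3 + 2*(-5*6) + 2/((-5*6)))*7706 = (-10/3 + 2*(-30) + 2/(-30))*7706 = (-10/3 - 60 + 2*(-1/30))*7706 = (-10/3 - 60 - 1/15)*7706 = -317/5*7706 = -2442802/5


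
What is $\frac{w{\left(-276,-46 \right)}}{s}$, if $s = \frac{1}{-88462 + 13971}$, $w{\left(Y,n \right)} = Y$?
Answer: $20559516$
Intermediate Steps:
$s = - \frac{1}{74491}$ ($s = \frac{1}{-74491} = - \frac{1}{74491} \approx -1.3424 \cdot 10^{-5}$)
$\frac{w{\left(-276,-46 \right)}}{s} = - \frac{276}{- \frac{1}{74491}} = \left(-276\right) \left(-74491\right) = 20559516$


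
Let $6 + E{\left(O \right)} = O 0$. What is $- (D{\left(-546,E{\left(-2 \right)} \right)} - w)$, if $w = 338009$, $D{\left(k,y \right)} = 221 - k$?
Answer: $337242$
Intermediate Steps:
$E{\left(O \right)} = -6$ ($E{\left(O \right)} = -6 + O 0 = -6 + 0 = -6$)
$- (D{\left(-546,E{\left(-2 \right)} \right)} - w) = - (\left(221 - -546\right) - 338009) = - (\left(221 + 546\right) - 338009) = - (767 - 338009) = \left(-1\right) \left(-337242\right) = 337242$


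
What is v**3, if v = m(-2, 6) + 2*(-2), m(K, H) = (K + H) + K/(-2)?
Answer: 1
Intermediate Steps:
m(K, H) = H + K/2 (m(K, H) = (H + K) + K*(-1/2) = (H + K) - K/2 = H + K/2)
v = 1 (v = (6 + (1/2)*(-2)) + 2*(-2) = (6 - 1) - 4 = 5 - 4 = 1)
v**3 = 1**3 = 1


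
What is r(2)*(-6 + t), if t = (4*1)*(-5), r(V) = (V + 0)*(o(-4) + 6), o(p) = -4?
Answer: -104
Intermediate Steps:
r(V) = 2*V (r(V) = (V + 0)*(-4 + 6) = V*2 = 2*V)
t = -20 (t = 4*(-5) = -20)
r(2)*(-6 + t) = (2*2)*(-6 - 20) = 4*(-26) = -104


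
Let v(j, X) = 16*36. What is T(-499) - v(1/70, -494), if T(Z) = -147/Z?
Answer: -287277/499 ≈ -575.71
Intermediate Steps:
v(j, X) = 576
T(-499) - v(1/70, -494) = -147/(-499) - 1*576 = -147*(-1/499) - 576 = 147/499 - 576 = -287277/499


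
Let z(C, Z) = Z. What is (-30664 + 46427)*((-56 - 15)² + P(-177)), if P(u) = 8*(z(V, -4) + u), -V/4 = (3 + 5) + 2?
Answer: 56636459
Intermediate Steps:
V = -40 (V = -4*((3 + 5) + 2) = -4*(8 + 2) = -4*10 = -40)
P(u) = -32 + 8*u (P(u) = 8*(-4 + u) = -32 + 8*u)
(-30664 + 46427)*((-56 - 15)² + P(-177)) = (-30664 + 46427)*((-56 - 15)² + (-32 + 8*(-177))) = 15763*((-71)² + (-32 - 1416)) = 15763*(5041 - 1448) = 15763*3593 = 56636459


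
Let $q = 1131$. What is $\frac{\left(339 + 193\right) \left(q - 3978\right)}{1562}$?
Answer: $- \frac{757302}{781} \approx -969.66$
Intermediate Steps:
$\frac{\left(339 + 193\right) \left(q - 3978\right)}{1562} = \frac{\left(339 + 193\right) \left(1131 - 3978\right)}{1562} = 532 \left(-2847\right) \frac{1}{1562} = \left(-1514604\right) \frac{1}{1562} = - \frac{757302}{781}$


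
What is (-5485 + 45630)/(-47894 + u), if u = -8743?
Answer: -185/261 ≈ -0.70881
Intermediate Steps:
(-5485 + 45630)/(-47894 + u) = (-5485 + 45630)/(-47894 - 8743) = 40145/(-56637) = 40145*(-1/56637) = -185/261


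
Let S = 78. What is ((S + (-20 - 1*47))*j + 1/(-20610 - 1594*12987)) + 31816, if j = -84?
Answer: 8908120546415/288363348 ≈ 30892.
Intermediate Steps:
((S + (-20 - 1*47))*j + 1/(-20610 - 1594*12987)) + 31816 = ((78 + (-20 - 1*47))*(-84) + 1/(-20610 - 1594*12987)) + 31816 = ((78 + (-20 - 47))*(-84) + (1/12987)/(-22204)) + 31816 = ((78 - 67)*(-84) - 1/22204*1/12987) + 31816 = (11*(-84) - 1/288363348) + 31816 = (-924 - 1/288363348) + 31816 = -266447733553/288363348 + 31816 = 8908120546415/288363348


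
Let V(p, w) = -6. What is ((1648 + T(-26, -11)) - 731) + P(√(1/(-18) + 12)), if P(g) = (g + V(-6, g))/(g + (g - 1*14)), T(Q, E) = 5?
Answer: 1230489/1334 - 3*√430/1334 ≈ 922.36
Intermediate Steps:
P(g) = (-6 + g)/(-14 + 2*g) (P(g) = (g - 6)/(g + (g - 1*14)) = (-6 + g)/(g + (g - 14)) = (-6 + g)/(g + (-14 + g)) = (-6 + g)/(-14 + 2*g))
((1648 + T(-26, -11)) - 731) + P(√(1/(-18) + 12)) = ((1648 + 5) - 731) + (-6 + √(1/(-18) + 12))/(2*(-7 + √(1/(-18) + 12))) = (1653 - 731) + (-6 + √(-1/18 + 12))/(2*(-7 + √(-1/18 + 12))) = 922 + (-6 + √(215/18))/(2*(-7 + √(215/18))) = 922 + (-6 + √430/6)/(2*(-7 + √430/6))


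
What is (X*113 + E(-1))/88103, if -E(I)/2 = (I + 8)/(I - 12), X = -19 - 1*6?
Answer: -36711/1145339 ≈ -0.032053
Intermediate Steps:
X = -25 (X = -19 - 6 = -25)
E(I) = -2*(8 + I)/(-12 + I) (E(I) = -2*(I + 8)/(I - 12) = -2*(8 + I)/(-12 + I))
(X*113 + E(-1))/88103 = (-25*113 + 2*(-8 - 1*(-1))/(-12 - 1))/88103 = (-2825 + 2*(-8 + 1)/(-13))*(1/88103) = (-2825 + 2*(-1/13)*(-7))*(1/88103) = (-2825 + 14/13)*(1/88103) = -36711/13*1/88103 = -36711/1145339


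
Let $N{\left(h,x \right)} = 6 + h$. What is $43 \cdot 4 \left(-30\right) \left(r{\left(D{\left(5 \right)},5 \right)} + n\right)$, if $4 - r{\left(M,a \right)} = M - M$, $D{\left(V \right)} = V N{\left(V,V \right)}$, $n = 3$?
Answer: $-36120$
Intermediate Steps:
$D{\left(V \right)} = V \left(6 + V\right)$
$r{\left(M,a \right)} = 4$ ($r{\left(M,a \right)} = 4 - \left(M - M\right) = 4 - 0 = 4 + 0 = 4$)
$43 \cdot 4 \left(-30\right) \left(r{\left(D{\left(5 \right)},5 \right)} + n\right) = 43 \cdot 4 \left(-30\right) \left(4 + 3\right) = 172 \left(-30\right) 7 = \left(-5160\right) 7 = -36120$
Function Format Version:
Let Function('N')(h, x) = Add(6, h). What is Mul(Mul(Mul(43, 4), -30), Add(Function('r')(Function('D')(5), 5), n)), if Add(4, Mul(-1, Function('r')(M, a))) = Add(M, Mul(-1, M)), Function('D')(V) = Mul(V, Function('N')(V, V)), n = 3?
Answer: -36120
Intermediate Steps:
Function('D')(V) = Mul(V, Add(6, V))
Function('r')(M, a) = 4 (Function('r')(M, a) = Add(4, Mul(-1, Add(M, Mul(-1, M)))) = Add(4, Mul(-1, 0)) = Add(4, 0) = 4)
Mul(Mul(Mul(43, 4), -30), Add(Function('r')(Function('D')(5), 5), n)) = Mul(Mul(Mul(43, 4), -30), Add(4, 3)) = Mul(Mul(172, -30), 7) = Mul(-5160, 7) = -36120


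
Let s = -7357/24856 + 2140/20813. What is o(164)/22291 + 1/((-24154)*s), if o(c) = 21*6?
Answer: 933897324154/159182454767303 ≈ 0.0058668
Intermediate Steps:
s = -7686877/39794456 (s = -7357*1/24856 + 2140*(1/20813) = -7357/24856 + 2140/20813 = -7686877/39794456 ≈ -0.19316)
o(c) = 126
o(164)/22291 + 1/((-24154)*s) = 126/22291 + 1/((-24154)*(-7686877/39794456)) = 126*(1/22291) - 1/24154*(-39794456/7686877) = 126/22291 + 1530556/7141108733 = 933897324154/159182454767303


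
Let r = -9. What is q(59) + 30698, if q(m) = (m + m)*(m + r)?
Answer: 36598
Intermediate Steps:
q(m) = 2*m*(-9 + m) (q(m) = (m + m)*(m - 9) = (2*m)*(-9 + m) = 2*m*(-9 + m))
q(59) + 30698 = 2*59*(-9 + 59) + 30698 = 2*59*50 + 30698 = 5900 + 30698 = 36598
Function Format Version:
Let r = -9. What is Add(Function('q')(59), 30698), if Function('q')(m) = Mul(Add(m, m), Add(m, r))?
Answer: 36598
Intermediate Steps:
Function('q')(m) = Mul(2, m, Add(-9, m)) (Function('q')(m) = Mul(Add(m, m), Add(m, -9)) = Mul(Mul(2, m), Add(-9, m)) = Mul(2, m, Add(-9, m)))
Add(Function('q')(59), 30698) = Add(Mul(2, 59, Add(-9, 59)), 30698) = Add(Mul(2, 59, 50), 30698) = Add(5900, 30698) = 36598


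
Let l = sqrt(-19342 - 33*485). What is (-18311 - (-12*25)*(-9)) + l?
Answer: -21011 + I*sqrt(35347) ≈ -21011.0 + 188.01*I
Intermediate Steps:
l = I*sqrt(35347) (l = sqrt(-19342 - 16005) = sqrt(-35347) = I*sqrt(35347) ≈ 188.01*I)
(-18311 - (-12*25)*(-9)) + l = (-18311 - (-12*25)*(-9)) + I*sqrt(35347) = (-18311 - (-300)*(-9)) + I*sqrt(35347) = (-18311 - 1*2700) + I*sqrt(35347) = (-18311 - 2700) + I*sqrt(35347) = -21011 + I*sqrt(35347)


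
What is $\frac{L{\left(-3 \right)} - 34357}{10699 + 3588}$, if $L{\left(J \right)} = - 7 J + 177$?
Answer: $- \frac{34159}{14287} \approx -2.3909$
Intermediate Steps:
$L{\left(J \right)} = 177 - 7 J$
$\frac{L{\left(-3 \right)} - 34357}{10699 + 3588} = \frac{\left(177 - -21\right) - 34357}{10699 + 3588} = \frac{\left(177 + 21\right) - 34357}{14287} = \left(198 - 34357\right) \frac{1}{14287} = \left(-34159\right) \frac{1}{14287} = - \frac{34159}{14287}$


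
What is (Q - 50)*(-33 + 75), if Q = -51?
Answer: -4242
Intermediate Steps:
(Q - 50)*(-33 + 75) = (-51 - 50)*(-33 + 75) = -101*42 = -4242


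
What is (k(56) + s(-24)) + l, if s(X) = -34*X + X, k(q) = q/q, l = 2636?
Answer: 3429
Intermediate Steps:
k(q) = 1
s(X) = -33*X
(k(56) + s(-24)) + l = (1 - 33*(-24)) + 2636 = (1 + 792) + 2636 = 793 + 2636 = 3429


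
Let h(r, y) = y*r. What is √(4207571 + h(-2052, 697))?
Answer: √2777327 ≈ 1666.5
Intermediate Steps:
h(r, y) = r*y
√(4207571 + h(-2052, 697)) = √(4207571 - 2052*697) = √(4207571 - 1430244) = √2777327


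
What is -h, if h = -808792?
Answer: 808792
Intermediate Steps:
-h = -1*(-808792) = 808792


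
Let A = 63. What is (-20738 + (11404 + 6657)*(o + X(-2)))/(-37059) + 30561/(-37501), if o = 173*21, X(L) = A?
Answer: -2503676217817/1389749559 ≈ -1801.5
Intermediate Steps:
X(L) = 63
o = 3633
(-20738 + (11404 + 6657)*(o + X(-2)))/(-37059) + 30561/(-37501) = (-20738 + (11404 + 6657)*(3633 + 63))/(-37059) + 30561/(-37501) = (-20738 + 18061*3696)*(-1/37059) + 30561*(-1/37501) = (-20738 + 66753456)*(-1/37059) - 30561/37501 = 66732718*(-1/37059) - 30561/37501 = -66732718/37059 - 30561/37501 = -2503676217817/1389749559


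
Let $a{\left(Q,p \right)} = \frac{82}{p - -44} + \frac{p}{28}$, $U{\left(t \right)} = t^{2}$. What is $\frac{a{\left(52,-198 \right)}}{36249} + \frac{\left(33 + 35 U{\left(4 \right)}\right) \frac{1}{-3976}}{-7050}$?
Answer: $- \frac{234235997}{1241885906800} \approx -0.00018861$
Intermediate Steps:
$a{\left(Q,p \right)} = \frac{82}{44 + p} + \frac{p}{28}$ ($a{\left(Q,p \right)} = \frac{82}{p + 44} + p \frac{1}{28} = \frac{82}{44 + p} + \frac{p}{28}$)
$\frac{a{\left(52,-198 \right)}}{36249} + \frac{\left(33 + 35 U{\left(4 \right)}\right) \frac{1}{-3976}}{-7050} = \frac{\frac{1}{28} \frac{1}{44 - 198} \left(2296 + \left(-198\right)^{2} + 44 \left(-198\right)\right)}{36249} + \frac{\left(33 + 35 \cdot 4^{2}\right) \frac{1}{-3976}}{-7050} = \frac{2296 + 39204 - 8712}{28 \left(-154\right)} \frac{1}{36249} + \left(33 + 35 \cdot 16\right) \left(- \frac{1}{3976}\right) \left(- \frac{1}{7050}\right) = \frac{1}{28} \left(- \frac{1}{154}\right) 32788 \cdot \frac{1}{36249} + \left(33 + 560\right) \left(- \frac{1}{3976}\right) \left(- \frac{1}{7050}\right) = \left(- \frac{1171}{154}\right) \frac{1}{36249} + 593 \left(- \frac{1}{3976}\right) \left(- \frac{1}{7050}\right) = - \frac{1171}{5582346} - - \frac{593}{28030800} = - \frac{1171}{5582346} + \frac{593}{28030800} = - \frac{234235997}{1241885906800}$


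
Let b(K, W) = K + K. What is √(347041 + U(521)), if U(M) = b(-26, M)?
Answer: √346989 ≈ 589.06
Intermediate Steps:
b(K, W) = 2*K
U(M) = -52 (U(M) = 2*(-26) = -52)
√(347041 + U(521)) = √(347041 - 52) = √346989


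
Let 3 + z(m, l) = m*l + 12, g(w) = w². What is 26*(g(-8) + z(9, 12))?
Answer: 4706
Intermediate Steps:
z(m, l) = 9 + l*m (z(m, l) = -3 + (m*l + 12) = -3 + (l*m + 12) = -3 + (12 + l*m) = 9 + l*m)
26*(g(-8) + z(9, 12)) = 26*((-8)² + (9 + 12*9)) = 26*(64 + (9 + 108)) = 26*(64 + 117) = 26*181 = 4706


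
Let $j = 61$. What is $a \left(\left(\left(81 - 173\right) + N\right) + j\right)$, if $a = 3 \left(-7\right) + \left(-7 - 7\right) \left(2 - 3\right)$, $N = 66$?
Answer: $-245$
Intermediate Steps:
$a = -7$ ($a = -21 - -14 = -21 + 14 = -7$)
$a \left(\left(\left(81 - 173\right) + N\right) + j\right) = - 7 \left(\left(\left(81 - 173\right) + 66\right) + 61\right) = - 7 \left(\left(-92 + 66\right) + 61\right) = - 7 \left(-26 + 61\right) = \left(-7\right) 35 = -245$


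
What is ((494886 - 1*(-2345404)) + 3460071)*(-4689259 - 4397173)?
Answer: -57247801801952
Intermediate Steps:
((494886 - 1*(-2345404)) + 3460071)*(-4689259 - 4397173) = ((494886 + 2345404) + 3460071)*(-9086432) = (2840290 + 3460071)*(-9086432) = 6300361*(-9086432) = -57247801801952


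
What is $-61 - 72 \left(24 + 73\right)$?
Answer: $-7045$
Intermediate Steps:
$-61 - 72 \left(24 + 73\right) = -61 - 6984 = -7045$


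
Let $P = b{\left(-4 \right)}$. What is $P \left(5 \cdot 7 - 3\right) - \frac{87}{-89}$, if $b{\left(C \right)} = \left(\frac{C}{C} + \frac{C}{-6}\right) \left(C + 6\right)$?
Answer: $\frac{28741}{267} \approx 107.64$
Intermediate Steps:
$b{\left(C \right)} = \left(1 - \frac{C}{6}\right) \left(6 + C\right)$ ($b{\left(C \right)} = \left(1 + C \left(- \frac{1}{6}\right)\right) \left(6 + C\right) = \left(1 - \frac{C}{6}\right) \left(6 + C\right)$)
$P = \frac{10}{3}$ ($P = 6 - \frac{\left(-4\right)^{2}}{6} = 6 - \frac{8}{3} = \frac{10}{3} \approx 3.3333$)
$P \left(5 \cdot 7 - 3\right) - \frac{87}{-89} = \frac{10 \left(5 \cdot 7 - 3\right)}{3} - \frac{87}{-89} = \frac{10 \left(35 - 3\right)}{3} - - \frac{87}{89} = \frac{10}{3} \cdot 32 + \frac{87}{89} = \frac{320}{3} + \frac{87}{89} = \frac{28741}{267}$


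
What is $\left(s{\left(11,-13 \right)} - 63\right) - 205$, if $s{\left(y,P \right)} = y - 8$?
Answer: $-265$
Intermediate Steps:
$s{\left(y,P \right)} = -8 + y$ ($s{\left(y,P \right)} = y - 8 = -8 + y$)
$\left(s{\left(11,-13 \right)} - 63\right) - 205 = \left(\left(-8 + 11\right) - 63\right) - 205 = \left(3 - 63\right) - 205 = -60 - 205 = -265$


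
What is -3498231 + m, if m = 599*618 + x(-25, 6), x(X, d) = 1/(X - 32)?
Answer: -178298794/57 ≈ -3.1280e+6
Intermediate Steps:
x(X, d) = 1/(-32 + X)
m = 21100373/57 (m = 599*618 + 1/(-32 - 25) = 370182 + 1/(-57) = 370182 - 1/57 = 21100373/57 ≈ 3.7018e+5)
-3498231 + m = -3498231 + 21100373/57 = -178298794/57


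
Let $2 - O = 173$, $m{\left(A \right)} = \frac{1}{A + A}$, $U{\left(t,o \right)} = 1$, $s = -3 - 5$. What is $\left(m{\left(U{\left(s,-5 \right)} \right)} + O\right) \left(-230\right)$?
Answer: $39215$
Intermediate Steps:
$s = -8$ ($s = -3 - 5 = -8$)
$m{\left(A \right)} = \frac{1}{2 A}$
$O = -171$ ($O = 2 - 173 = -171$)
$\left(m{\left(U{\left(s,-5 \right)} \right)} + O\right) \left(-230\right) = \left(\frac{1}{2 \cdot 1} - 171\right) \left(-230\right) = \left(\frac{1}{2} \cdot 1 - 171\right) \left(-230\right) = \left(\frac{1}{2} - 171\right) \left(-230\right) = \left(- \frac{341}{2}\right) \left(-230\right) = 39215$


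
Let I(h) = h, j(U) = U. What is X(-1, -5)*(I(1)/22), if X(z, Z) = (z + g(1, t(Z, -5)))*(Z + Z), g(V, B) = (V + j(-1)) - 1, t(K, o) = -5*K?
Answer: 10/11 ≈ 0.90909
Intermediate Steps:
g(V, B) = -2 + V (g(V, B) = (V - 1) - 1 = (-1 + V) - 1 = -2 + V)
X(z, Z) = 2*Z*(-1 + z) (X(z, Z) = (z + (-2 + 1))*(Z + Z) = (z - 1)*(2*Z) = (-1 + z)*(2*Z) = 2*Z*(-1 + z))
X(-1, -5)*(I(1)/22) = (2*(-5)*(-1 - 1))*(1/22) = (2*(-5)*(-2))*(1*(1/22)) = 20*(1/22) = 10/11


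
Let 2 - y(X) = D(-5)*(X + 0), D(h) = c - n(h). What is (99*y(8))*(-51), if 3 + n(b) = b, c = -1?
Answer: 272646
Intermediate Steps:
n(b) = -3 + b
D(h) = 2 - h (D(h) = -1 - (-3 + h) = -1 + (3 - h) = 2 - h)
y(X) = 2 - 7*X (y(X) = 2 - (2 - 1*(-5))*(X + 0) = 2 - (2 + 5)*X = 2 - 7*X)
(99*y(8))*(-51) = (99*(2 - 7*8))*(-51) = (99*(2 - 56))*(-51) = (99*(-54))*(-51) = -5346*(-51) = 272646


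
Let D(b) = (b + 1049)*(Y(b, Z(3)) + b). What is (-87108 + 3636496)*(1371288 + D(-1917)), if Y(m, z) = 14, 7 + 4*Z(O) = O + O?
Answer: 10730126467696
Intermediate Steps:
Z(O) = -7/4 + O/2 (Z(O) = -7/4 + (O + O)/4 = -7/4 + (2*O)/4 = -7/4 + O/2)
D(b) = (14 + b)*(1049 + b) (D(b) = (b + 1049)*(14 + b) = (1049 + b)*(14 + b) = (14 + b)*(1049 + b))
(-87108 + 3636496)*(1371288 + D(-1917)) = (-87108 + 3636496)*(1371288 + (14686 + (-1917)² + 1063*(-1917))) = 3549388*(1371288 + (14686 + 3674889 - 2037771)) = 3549388*(1371288 + 1651804) = 3549388*3023092 = 10730126467696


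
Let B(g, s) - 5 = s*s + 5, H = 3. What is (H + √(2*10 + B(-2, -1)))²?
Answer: (3 + √31)² ≈ 73.407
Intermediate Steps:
B(g, s) = 10 + s² (B(g, s) = 5 + (s*s + 5) = 5 + (s² + 5) = 5 + (5 + s²) = 10 + s²)
(H + √(2*10 + B(-2, -1)))² = (3 + √(2*10 + (10 + (-1)²)))² = (3 + √(20 + (10 + 1)))² = (3 + √(20 + 11))² = (3 + √31)²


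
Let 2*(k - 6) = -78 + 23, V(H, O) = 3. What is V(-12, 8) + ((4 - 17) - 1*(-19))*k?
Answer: -126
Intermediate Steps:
k = -43/2 (k = 6 + (-78 + 23)/2 = 6 + (½)*(-55) = 6 - 55/2 = -43/2 ≈ -21.500)
V(-12, 8) + ((4 - 17) - 1*(-19))*k = 3 + ((4 - 17) - 1*(-19))*(-43/2) = 3 + (-13 + 19)*(-43/2) = 3 + 6*(-43/2) = 3 - 129 = -126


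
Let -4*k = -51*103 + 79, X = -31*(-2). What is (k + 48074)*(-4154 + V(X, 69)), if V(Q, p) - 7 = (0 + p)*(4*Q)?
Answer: 1280099275/2 ≈ 6.4005e+8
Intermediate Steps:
X = 62
k = 2587/2 (k = -(-51*103 + 79)/4 = -(-5253 + 79)/4 = -¼*(-5174) = 2587/2 ≈ 1293.5)
V(Q, p) = 7 + 4*Q*p (V(Q, p) = 7 + (0 + p)*(4*Q) = 7 + p*(4*Q) = 7 + 4*Q*p)
(k + 48074)*(-4154 + V(X, 69)) = (2587/2 + 48074)*(-4154 + (7 + 4*62*69)) = 98735*(-4154 + (7 + 17112))/2 = 98735*(-4154 + 17119)/2 = (98735/2)*12965 = 1280099275/2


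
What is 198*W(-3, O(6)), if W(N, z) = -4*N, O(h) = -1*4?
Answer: 2376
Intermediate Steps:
O(h) = -4
198*W(-3, O(6)) = 198*(-4*(-3)) = 198*12 = 2376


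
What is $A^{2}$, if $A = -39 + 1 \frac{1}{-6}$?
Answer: $\frac{55225}{36} \approx 1534.0$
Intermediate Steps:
$A = - \frac{235}{6}$ ($A = -39 + 1 \left(- \frac{1}{6}\right) = -39 - \frac{1}{6} = - \frac{235}{6} \approx -39.167$)
$A^{2} = \left(- \frac{235}{6}\right)^{2} = \frac{55225}{36}$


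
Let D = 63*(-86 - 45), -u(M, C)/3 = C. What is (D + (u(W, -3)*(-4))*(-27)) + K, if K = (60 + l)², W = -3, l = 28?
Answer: 463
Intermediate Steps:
u(M, C) = -3*C
K = 7744 (K = (60 + 28)² = 88² = 7744)
D = -8253 (D = 63*(-131) = -8253)
(D + (u(W, -3)*(-4))*(-27)) + K = (-8253 + (-3*(-3)*(-4))*(-27)) + 7744 = (-8253 + (9*(-4))*(-27)) + 7744 = (-8253 - 36*(-27)) + 7744 = (-8253 + 972) + 7744 = -7281 + 7744 = 463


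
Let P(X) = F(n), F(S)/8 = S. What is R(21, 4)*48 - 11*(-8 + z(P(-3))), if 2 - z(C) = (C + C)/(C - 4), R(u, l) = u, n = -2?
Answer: 5458/5 ≈ 1091.6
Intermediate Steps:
F(S) = 8*S
P(X) = -16 (P(X) = 8*(-2) = -16)
z(C) = 2 - 2*C/(-4 + C) (z(C) = 2 - (C + C)/(C - 4) = 2 - 2*C/(-4 + C))
R(21, 4)*48 - 11*(-8 + z(P(-3))) = 21*48 - 11*(-8 - 8/(-4 - 16)) = 1008 - 11*(-8 - 8/(-20)) = 1008 - 11*(-8 - 8*(-1/20)) = 1008 - 11*(-8 + ⅖) = 1008 - 11*(-38/5) = 1008 + 418/5 = 5458/5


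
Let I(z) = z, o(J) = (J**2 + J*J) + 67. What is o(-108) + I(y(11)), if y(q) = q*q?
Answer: 23516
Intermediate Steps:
y(q) = q**2
o(J) = 67 + 2*J**2 (o(J) = (J**2 + J**2) + 67 = 2*J**2 + 67 = 67 + 2*J**2)
o(-108) + I(y(11)) = (67 + 2*(-108)**2) + 11**2 = (67 + 2*11664) + 121 = (67 + 23328) + 121 = 23395 + 121 = 23516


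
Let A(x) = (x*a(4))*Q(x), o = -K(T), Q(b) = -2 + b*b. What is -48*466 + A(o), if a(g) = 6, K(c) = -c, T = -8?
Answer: -25344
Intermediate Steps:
Q(b) = -2 + b²
o = -8 (o = -(-1)*(-8) = -1*8 = -8)
A(x) = 6*x*(-2 + x²) (A(x) = (x*6)*(-2 + x²) = (6*x)*(-2 + x²) = 6*x*(-2 + x²))
-48*466 + A(o) = -48*466 + 6*(-8)*(-2 + (-8)²) = -22368 + 6*(-8)*(-2 + 64) = -22368 + 6*(-8)*62 = -22368 - 2976 = -25344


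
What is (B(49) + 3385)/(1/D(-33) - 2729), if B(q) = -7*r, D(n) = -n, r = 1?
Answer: -55737/45028 ≈ -1.2378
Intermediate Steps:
B(q) = -7 (B(q) = -7*1 = -7)
(B(49) + 3385)/(1/D(-33) - 2729) = (-7 + 3385)/(1/(-1*(-33)) - 2729) = 3378/(1/33 - 2729) = 3378/(-90056/33) = 3378*(-33/90056) = -55737/45028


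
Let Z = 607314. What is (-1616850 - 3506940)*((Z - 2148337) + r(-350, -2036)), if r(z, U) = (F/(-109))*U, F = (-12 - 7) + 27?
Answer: 860567271560010/109 ≈ 7.8951e+12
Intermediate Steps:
F = 8 (F = -19 + 27 = 8)
r(z, U) = -8*U/109 (r(z, U) = (8/(-109))*U = (8*(-1/109))*U = -8*U/109)
(-1616850 - 3506940)*((Z - 2148337) + r(-350, -2036)) = (-1616850 - 3506940)*((607314 - 2148337) - 8/109*(-2036)) = -5123790*(-1541023 + 16288/109) = -5123790*(-167955219/109) = 860567271560010/109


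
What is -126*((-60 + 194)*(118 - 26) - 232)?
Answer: -1524096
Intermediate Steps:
-126*((-60 + 194)*(118 - 26) - 232) = -126*(134*92 - 232) = -126*(12328 - 232) = -126*12096 = -1524096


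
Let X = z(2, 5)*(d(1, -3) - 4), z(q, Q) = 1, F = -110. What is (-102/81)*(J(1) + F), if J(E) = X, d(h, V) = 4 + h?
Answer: 3706/27 ≈ 137.26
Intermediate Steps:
X = 1 (X = 1*((4 + 1) - 4) = 1*(5 - 4) = 1*1 = 1)
J(E) = 1
(-102/81)*(J(1) + F) = (-102/81)*(1 - 110) = -102*1/81*(-109) = -34/27*(-109) = 3706/27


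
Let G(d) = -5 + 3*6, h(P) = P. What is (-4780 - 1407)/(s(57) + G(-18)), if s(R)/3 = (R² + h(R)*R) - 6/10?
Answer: -30935/97526 ≈ -0.31720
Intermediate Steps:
G(d) = 13 (G(d) = -5 + 18 = 13)
s(R) = -9/5 + 6*R² (s(R) = 3*((R² + R*R) - 6/10) = 3*((R² + R²) - 6*⅒) = 3*(2*R² - ⅗) = 3*(-⅗ + 2*R²) = -9/5 + 6*R²)
(-4780 - 1407)/(s(57) + G(-18)) = (-4780 - 1407)/((-9/5 + 6*57²) + 13) = -6187/((-9/5 + 6*3249) + 13) = -6187/((-9/5 + 19494) + 13) = -6187/(97461/5 + 13) = -6187/97526/5 = -6187*5/97526 = -30935/97526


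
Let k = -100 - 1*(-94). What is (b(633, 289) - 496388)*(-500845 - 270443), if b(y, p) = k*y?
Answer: 385787459568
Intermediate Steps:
k = -6 (k = -100 + 94 = -6)
b(y, p) = -6*y
(b(633, 289) - 496388)*(-500845 - 270443) = (-6*633 - 496388)*(-500845 - 270443) = (-3798 - 496388)*(-771288) = -500186*(-771288) = 385787459568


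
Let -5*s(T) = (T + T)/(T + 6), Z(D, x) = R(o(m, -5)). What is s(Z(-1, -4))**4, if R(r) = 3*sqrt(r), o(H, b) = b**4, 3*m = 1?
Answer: 10000/531441 ≈ 0.018817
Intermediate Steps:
m = 1/3 (m = (1/3)*1 = 1/3 ≈ 0.33333)
Z(D, x) = 75 (Z(D, x) = 3*sqrt((-5)**4) = 3*sqrt(625) = 3*25 = 75)
s(T) = -2*T/(5*(6 + T)) (s(T) = -(T + T)/(5*(T + 6)) = -2*T/(5*(6 + T)))
s(Z(-1, -4))**4 = (-2*75/(30 + 5*75))**4 = (-2*75/(30 + 375))**4 = (-2*75/405)**4 = (-2*75*1/405)**4 = (-10/27)**4 = 10000/531441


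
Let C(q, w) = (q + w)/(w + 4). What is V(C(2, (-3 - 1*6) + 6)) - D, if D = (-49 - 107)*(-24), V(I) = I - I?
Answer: -3744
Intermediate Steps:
C(q, w) = (q + w)/(4 + w)
V(I) = 0
D = 3744 (D = -156*(-24) = 3744)
V(C(2, (-3 - 1*6) + 6)) - D = 0 - 1*3744 = 0 - 3744 = -3744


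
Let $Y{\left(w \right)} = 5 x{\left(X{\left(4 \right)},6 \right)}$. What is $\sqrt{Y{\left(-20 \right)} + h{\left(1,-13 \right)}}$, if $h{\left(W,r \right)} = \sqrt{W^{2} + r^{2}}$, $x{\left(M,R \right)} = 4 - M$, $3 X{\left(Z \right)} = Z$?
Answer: $\frac{\sqrt{120 + 9 \sqrt{170}}}{3} \approx 5.1353$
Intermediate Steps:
$X{\left(Z \right)} = \frac{Z}{3}$
$Y{\left(w \right)} = \frac{40}{3}$ ($Y{\left(w \right)} = 5 \left(4 - \frac{1}{3} \cdot 4\right) = 5 \left(4 - \frac{4}{3}\right) = 5 \cdot \frac{8}{3} = \frac{40}{3}$)
$\sqrt{Y{\left(-20 \right)} + h{\left(1,-13 \right)}} = \sqrt{\frac{40}{3} + \sqrt{1^{2} + \left(-13\right)^{2}}} = \sqrt{\frac{40}{3} + \sqrt{1 + 169}} = \sqrt{\frac{40}{3} + \sqrt{170}}$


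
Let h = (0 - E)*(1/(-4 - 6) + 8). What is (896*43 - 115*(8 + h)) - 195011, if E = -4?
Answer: -161037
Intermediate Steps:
h = 158/5 (h = (0 - 1*(-4))*(1/(-4 - 6) + 8) = (0 + 4)*(1/(-10) + 8) = 4*(-1/10 + 8) = 4*(79/10) = 158/5 ≈ 31.600)
(896*43 - 115*(8 + h)) - 195011 = (896*43 - 115*(8 + 158/5)) - 195011 = (38528 - 115*198/5) - 195011 = (38528 - 4554) - 195011 = 33974 - 195011 = -161037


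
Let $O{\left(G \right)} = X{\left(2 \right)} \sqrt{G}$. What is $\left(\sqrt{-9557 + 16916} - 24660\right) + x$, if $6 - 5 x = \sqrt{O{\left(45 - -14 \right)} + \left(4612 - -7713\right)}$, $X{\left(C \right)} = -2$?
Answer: $- \frac{123294}{5} + \sqrt{7359} - \frac{\sqrt{12325 - 2 \sqrt{59}}}{5} \approx -24595.0$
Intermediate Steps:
$O{\left(G \right)} = - 2 \sqrt{G}$
$x = \frac{6}{5} - \frac{\sqrt{12325 - 2 \sqrt{59}}}{5}$ ($x = \frac{6}{5} - \frac{\sqrt{- 2 \sqrt{45 - -14} + \left(4612 - -7713\right)}}{5} = \frac{6}{5} - \frac{\sqrt{- 2 \sqrt{45 + 14} + \left(4612 + 7713\right)}}{5} = \frac{6}{5} - \frac{\sqrt{- 2 \sqrt{59} + 12325}}{5} = \frac{6}{5} - \frac{\sqrt{12325 - 2 \sqrt{59}}}{5} \approx -20.99$)
$\left(\sqrt{-9557 + 16916} - 24660\right) + x = \left(\sqrt{-9557 + 16916} - 24660\right) + \left(\frac{6}{5} - \frac{\sqrt{12325 - 2 \sqrt{59}}}{5}\right) = \left(\sqrt{7359} - 24660\right) + \left(\frac{6}{5} - \frac{\sqrt{12325 - 2 \sqrt{59}}}{5}\right) = \left(-24660 + \sqrt{7359}\right) + \left(\frac{6}{5} - \frac{\sqrt{12325 - 2 \sqrt{59}}}{5}\right) = - \frac{123294}{5} + \sqrt{7359} - \frac{\sqrt{12325 - 2 \sqrt{59}}}{5}$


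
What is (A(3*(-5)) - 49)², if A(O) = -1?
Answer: 2500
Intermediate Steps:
(A(3*(-5)) - 49)² = (-1 - 49)² = (-50)² = 2500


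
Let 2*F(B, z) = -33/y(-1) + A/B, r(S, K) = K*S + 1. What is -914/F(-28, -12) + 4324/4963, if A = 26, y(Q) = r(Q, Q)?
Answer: 32017038/302743 ≈ 105.76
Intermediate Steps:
r(S, K) = 1 + K*S
y(Q) = 1 + Q**2 (y(Q) = 1 + Q*Q = 1 + Q**2)
F(B, z) = -33/4 + 13/B (F(B, z) = (-33/(1 + (-1)**2) + 26/B)/2 = (-33/(1 + 1) + 26/B)/2 = (-33/2 + 26/B)/2 = -33/4 + 13/B)
-914/F(-28, -12) + 4324/4963 = -914/(-33/4 + 13/(-28)) + 4324/4963 = -914/(-33/4 + 13*(-1/28)) + 4324*(1/4963) = -914/(-33/4 - 13/28) + 4324/4963 = -914/(-61/7) + 4324/4963 = -914*(-7/61) + 4324/4963 = 6398/61 + 4324/4963 = 32017038/302743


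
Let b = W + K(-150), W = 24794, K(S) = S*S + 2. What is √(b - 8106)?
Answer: √39190 ≈ 197.96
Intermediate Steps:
K(S) = 2 + S² (K(S) = S² + 2 = 2 + S²)
b = 47296 (b = 24794 + (2 + (-150)²) = 24794 + (2 + 22500) = 24794 + 22502 = 47296)
√(b - 8106) = √(47296 - 8106) = √39190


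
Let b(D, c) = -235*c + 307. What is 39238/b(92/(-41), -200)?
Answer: 39238/47307 ≈ 0.82943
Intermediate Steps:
b(D, c) = 307 - 235*c
39238/b(92/(-41), -200) = 39238/(307 - 235*(-200)) = 39238/(307 + 47000) = 39238/47307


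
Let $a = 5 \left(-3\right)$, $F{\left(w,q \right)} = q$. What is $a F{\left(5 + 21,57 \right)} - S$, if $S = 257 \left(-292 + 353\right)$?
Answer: $-16532$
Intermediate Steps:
$S = 15677$ ($S = 257 \cdot 61 = 15677$)
$a = -15$
$a F{\left(5 + 21,57 \right)} - S = \left(-15\right) 57 - 15677 = -855 - 15677 = -16532$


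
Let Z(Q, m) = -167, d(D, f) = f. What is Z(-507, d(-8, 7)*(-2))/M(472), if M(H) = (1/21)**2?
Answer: -73647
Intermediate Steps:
M(H) = 1/441 (M(H) = (1/21)**2 = 1/441)
Z(-507, d(-8, 7)*(-2))/M(472) = -167/1/441 = -167*441 = -73647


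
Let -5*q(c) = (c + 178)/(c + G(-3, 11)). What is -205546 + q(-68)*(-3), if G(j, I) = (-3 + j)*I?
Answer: -13771615/67 ≈ -2.0555e+5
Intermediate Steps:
G(j, I) = I*(-3 + j)
q(c) = -(178 + c)/(5*(-66 + c)) (q(c) = -(c + 178)/(5*(c + 11*(-3 - 3))) = -(178 + c)/(5*(c + 11*(-6))) = -(178 + c)/(5*(c - 66)) = -(178 + c)/(5*(-66 + c)))
-205546 + q(-68)*(-3) = -205546 + ((-178 - 1*(-68))/(5*(-66 - 68)))*(-3) = -205546 + ((⅕)*(-178 + 68)/(-134))*(-3) = -205546 + ((⅕)*(-1/134)*(-110))*(-3) = -205546 + (11/67)*(-3) = -205546 - 33/67 = -13771615/67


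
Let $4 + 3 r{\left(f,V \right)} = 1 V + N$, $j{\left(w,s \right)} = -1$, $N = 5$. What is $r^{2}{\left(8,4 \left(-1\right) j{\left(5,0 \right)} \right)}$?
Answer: $\frac{25}{9} \approx 2.7778$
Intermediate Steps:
$r{\left(f,V \right)} = \frac{1}{3} + \frac{V}{3}$ ($r{\left(f,V \right)} = - \frac{4}{3} + \frac{1 V + 5}{3} = - \frac{4}{3} + \frac{V + 5}{3} = - \frac{4}{3} + \frac{5 + V}{3} = - \frac{4}{3} + \left(\frac{5}{3} + \frac{V}{3}\right) = \frac{1}{3} + \frac{V}{3}$)
$r^{2}{\left(8,4 \left(-1\right) j{\left(5,0 \right)} \right)} = \left(\frac{1}{3} + \frac{4 \left(-1\right) \left(-1\right)}{3}\right)^{2} = \left(\frac{1}{3} + \frac{\left(-4\right) \left(-1\right)}{3}\right)^{2} = \left(\frac{1}{3} + \frac{1}{3} \cdot 4\right)^{2} = \left(\frac{1}{3} + \frac{4}{3}\right)^{2} = \left(\frac{5}{3}\right)^{2} = \frac{25}{9}$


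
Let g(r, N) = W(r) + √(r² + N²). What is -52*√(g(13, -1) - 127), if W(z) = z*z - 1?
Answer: -52*√(41 + √170) ≈ -382.26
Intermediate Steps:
W(z) = -1 + z² (W(z) = z² - 1 = -1 + z²)
g(r, N) = -1 + r² + √(N² + r²) (g(r, N) = (-1 + r²) + √(r² + N²) = (-1 + r²) + √(N² + r²) = -1 + r² + √(N² + r²))
-52*√(g(13, -1) - 127) = -52*√((-1 + 13² + √((-1)² + 13²)) - 127) = -52*√((-1 + 169 + √(1 + 169)) - 127) = -52*√((-1 + 169 + √170) - 127) = -52*√((168 + √170) - 127) = -52*√(41 + √170)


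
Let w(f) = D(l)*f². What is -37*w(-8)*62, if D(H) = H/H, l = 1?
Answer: -146816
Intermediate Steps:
D(H) = 1
w(f) = f² (w(f) = 1*f² = f²)
-37*w(-8)*62 = -37*(-8)²*62 = -37*64*62 = -2368*62 = -146816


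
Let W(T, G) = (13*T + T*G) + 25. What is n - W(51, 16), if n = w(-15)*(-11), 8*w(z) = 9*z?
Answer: -10547/8 ≈ -1318.4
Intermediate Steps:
w(z) = 9*z/8 (w(z) = (9*z)/8 = 9*z/8)
W(T, G) = 25 + 13*T + G*T (W(T, G) = (13*T + G*T) + 25 = 25 + 13*T + G*T)
n = 1485/8 (n = ((9/8)*(-15))*(-11) = -135/8*(-11) = 1485/8 ≈ 185.63)
n - W(51, 16) = 1485/8 - (25 + 13*51 + 16*51) = 1485/8 - (25 + 663 + 816) = 1485/8 - 1*1504 = 1485/8 - 1504 = -10547/8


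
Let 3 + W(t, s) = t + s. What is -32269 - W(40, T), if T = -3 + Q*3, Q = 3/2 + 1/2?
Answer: -32309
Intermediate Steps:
Q = 2 (Q = 3*(½) + 1*(½) = 3/2 + ½ = 2)
T = 3 (T = -3 + 2*3 = -3 + 6 = 3)
W(t, s) = -3 + s + t (W(t, s) = -3 + (t + s) = -3 + (s + t) = -3 + s + t)
-32269 - W(40, T) = -32269 - (-3 + 3 + 40) = -32269 - 1*40 = -32269 - 40 = -32309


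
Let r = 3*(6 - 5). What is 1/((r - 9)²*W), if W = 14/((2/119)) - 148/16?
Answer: 1/29655 ≈ 3.3721e-5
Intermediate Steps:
W = 3295/4 (W = 14/((2*(1/119))) - 148*1/16 = 14/(2/119) - 37/4 = 14*(119/2) - 37/4 = 833 - 37/4 = 3295/4 ≈ 823.75)
r = 3 (r = 3*1 = 3)
1/((r - 9)²*W) = 1/((3 - 9)²*(3295/4)) = 1/((-6)²*(3295/4)) = 1/(36*(3295/4)) = 1/29655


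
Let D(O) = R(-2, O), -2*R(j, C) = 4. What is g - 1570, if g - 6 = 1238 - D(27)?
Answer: -324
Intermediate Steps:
R(j, C) = -2 (R(j, C) = -1/2*4 = -2)
D(O) = -2
g = 1246 (g = 6 + (1238 - 1*(-2)) = 6 + (1238 + 2) = 6 + 1240 = 1246)
g - 1570 = 1246 - 1570 = -324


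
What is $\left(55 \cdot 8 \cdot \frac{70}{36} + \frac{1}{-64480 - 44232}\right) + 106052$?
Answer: $\frac{104599207607}{978408} \approx 1.0691 \cdot 10^{5}$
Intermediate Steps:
$\left(55 \cdot 8 \cdot \frac{70}{36} + \frac{1}{-64480 - 44232}\right) + 106052 = \left(440 \cdot 70 \cdot \frac{1}{36} + \frac{1}{-108712}\right) + 106052 = \left(440 \cdot \frac{35}{18} - \frac{1}{108712}\right) + 106052 = \left(\frac{7700}{9} - \frac{1}{108712}\right) + 106052 = \frac{837082391}{978408} + 106052 = \frac{104599207607}{978408}$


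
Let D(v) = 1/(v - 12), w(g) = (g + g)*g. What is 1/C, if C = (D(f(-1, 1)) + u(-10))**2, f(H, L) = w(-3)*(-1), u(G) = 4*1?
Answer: 900/14161 ≈ 0.063555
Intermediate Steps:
w(g) = 2*g**2 (w(g) = (2*g)*g = 2*g**2)
u(G) = 4
f(H, L) = -18 (f(H, L) = (2*(-3)**2)*(-1) = (2*9)*(-1) = 18*(-1) = -18)
D(v) = 1/(-12 + v)
C = 14161/900 (C = (1/(-12 - 18) + 4)**2 = (1/(-30) + 4)**2 = (-1/30 + 4)**2 = (119/30)**2 = 14161/900 ≈ 15.734)
1/C = 1/(14161/900) = 900/14161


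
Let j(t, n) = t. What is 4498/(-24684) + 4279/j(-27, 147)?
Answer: -17624047/111078 ≈ -158.66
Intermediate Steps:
4498/(-24684) + 4279/j(-27, 147) = 4498/(-24684) + 4279/(-27) = 4498*(-1/24684) + 4279*(-1/27) = -2249/12342 - 4279/27 = -17624047/111078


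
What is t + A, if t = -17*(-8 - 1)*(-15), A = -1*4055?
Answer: -6350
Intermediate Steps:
A = -4055
t = -2295 (t = -17*(-9)*(-15) = 153*(-15) = -2295)
t + A = -2295 - 4055 = -6350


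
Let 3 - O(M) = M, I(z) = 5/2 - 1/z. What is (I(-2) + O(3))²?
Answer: 9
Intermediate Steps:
I(z) = 5/2 - 1/z (I(z) = 5*(½) - 1/z = 5/2 - 1/z)
O(M) = 3 - M
(I(-2) + O(3))² = ((5/2 - 1/(-2)) + (3 - 1*3))² = ((5/2 - 1*(-½)) + (3 - 3))² = ((5/2 + ½) + 0)² = (3 + 0)² = 3² = 9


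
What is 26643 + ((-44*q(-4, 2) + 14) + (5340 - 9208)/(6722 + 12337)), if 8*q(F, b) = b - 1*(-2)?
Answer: 507632597/19059 ≈ 26635.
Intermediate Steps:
q(F, b) = 1/4 + b/8 (q(F, b) = (b - 1*(-2))/8 = (b + 2)/8 = (2 + b)/8 = 1/4 + b/8)
26643 + ((-44*q(-4, 2) + 14) + (5340 - 9208)/(6722 + 12337)) = 26643 + ((-44*(1/4 + (1/8)*2) + 14) + (5340 - 9208)/(6722 + 12337)) = 26643 + ((-44*(1/4 + 1/4) + 14) - 3868/19059) = 26643 + ((-44*1/2 + 14) - 3868*1/19059) = 26643 + ((-22 + 14) - 3868/19059) = 26643 + (-8 - 3868/19059) = 26643 - 156340/19059 = 507632597/19059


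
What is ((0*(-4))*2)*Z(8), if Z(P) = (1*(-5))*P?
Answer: 0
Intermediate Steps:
Z(P) = -5*P
((0*(-4))*2)*Z(8) = ((0*(-4))*2)*(-5*8) = (0*2)*(-40) = 0*(-40) = 0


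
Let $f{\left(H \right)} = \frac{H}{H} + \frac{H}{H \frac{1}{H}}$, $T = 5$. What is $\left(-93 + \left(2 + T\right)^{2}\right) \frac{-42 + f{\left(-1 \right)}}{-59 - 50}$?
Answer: $- \frac{1848}{109} \approx -16.954$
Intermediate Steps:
$f{\left(H \right)} = 1 + H$ ($f{\left(H \right)} = 1 + \frac{H}{1} = 1 + H 1 = 1 + H$)
$\left(-93 + \left(2 + T\right)^{2}\right) \frac{-42 + f{\left(-1 \right)}}{-59 - 50} = \left(-93 + \left(2 + 5\right)^{2}\right) \frac{-42 + \left(1 - 1\right)}{-59 - 50} = \left(-93 + 7^{2}\right) \frac{-42 + 0}{-109} = \left(-93 + 49\right) \left(\left(-42\right) \left(- \frac{1}{109}\right)\right) = \left(-44\right) \frac{42}{109} = - \frac{1848}{109}$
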